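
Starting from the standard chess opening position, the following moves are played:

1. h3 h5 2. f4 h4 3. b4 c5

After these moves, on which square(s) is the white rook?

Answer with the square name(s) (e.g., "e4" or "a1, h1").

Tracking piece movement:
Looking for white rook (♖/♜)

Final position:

  a b c d e f g h
  ─────────────────
8│♜ ♞ ♝ ♛ ♚ ♝ ♞ ♜│8
7│♟ ♟ · ♟ ♟ ♟ ♟ ·│7
6│· · · · · · · ·│6
5│· · ♟ · · · · ·│5
4│· ♙ · · · ♙ · ♟│4
3│· · · · · · · ♙│3
2│♙ · ♙ ♙ ♙ · ♙ ·│2
1│♖ ♘ ♗ ♕ ♔ ♗ ♘ ♖│1
  ─────────────────
  a b c d e f g h


a1, h1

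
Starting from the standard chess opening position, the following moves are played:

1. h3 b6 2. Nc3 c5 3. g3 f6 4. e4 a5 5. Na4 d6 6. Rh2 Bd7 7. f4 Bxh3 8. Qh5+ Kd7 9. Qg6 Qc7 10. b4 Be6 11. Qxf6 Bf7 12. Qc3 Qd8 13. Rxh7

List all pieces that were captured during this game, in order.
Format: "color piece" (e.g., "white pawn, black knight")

Tracking captures:
  Bxh3: captured white pawn
  Qxf6: captured black pawn
  Rxh7: captured black pawn

white pawn, black pawn, black pawn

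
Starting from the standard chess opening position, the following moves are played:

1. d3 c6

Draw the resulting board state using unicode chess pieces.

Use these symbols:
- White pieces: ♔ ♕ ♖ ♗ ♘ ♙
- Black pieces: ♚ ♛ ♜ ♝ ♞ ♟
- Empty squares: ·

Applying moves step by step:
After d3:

♜ ♞ ♝ ♛ ♚ ♝ ♞ ♜
♟ ♟ ♟ ♟ ♟ ♟ ♟ ♟
· · · · · · · ·
· · · · · · · ·
· · · · · · · ·
· · · ♙ · · · ·
♙ ♙ ♙ · ♙ ♙ ♙ ♙
♖ ♘ ♗ ♕ ♔ ♗ ♘ ♖


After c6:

♜ ♞ ♝ ♛ ♚ ♝ ♞ ♜
♟ ♟ · ♟ ♟ ♟ ♟ ♟
· · ♟ · · · · ·
· · · · · · · ·
· · · · · · · ·
· · · ♙ · · · ·
♙ ♙ ♙ · ♙ ♙ ♙ ♙
♖ ♘ ♗ ♕ ♔ ♗ ♘ ♖



  a b c d e f g h
  ─────────────────
8│♜ ♞ ♝ ♛ ♚ ♝ ♞ ♜│8
7│♟ ♟ · ♟ ♟ ♟ ♟ ♟│7
6│· · ♟ · · · · ·│6
5│· · · · · · · ·│5
4│· · · · · · · ·│4
3│· · · ♙ · · · ·│3
2│♙ ♙ ♙ · ♙ ♙ ♙ ♙│2
1│♖ ♘ ♗ ♕ ♔ ♗ ♘ ♖│1
  ─────────────────
  a b c d e f g h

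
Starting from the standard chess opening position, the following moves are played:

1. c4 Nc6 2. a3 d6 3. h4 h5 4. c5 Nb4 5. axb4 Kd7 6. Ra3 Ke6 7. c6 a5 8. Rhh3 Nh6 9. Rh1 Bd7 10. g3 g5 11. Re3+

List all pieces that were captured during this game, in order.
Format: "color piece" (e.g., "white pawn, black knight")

Tracking captures:
  axb4: captured black knight

black knight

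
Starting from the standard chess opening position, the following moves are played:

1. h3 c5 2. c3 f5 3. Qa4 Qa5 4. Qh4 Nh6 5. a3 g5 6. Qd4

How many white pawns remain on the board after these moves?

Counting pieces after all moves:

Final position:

  a b c d e f g h
  ─────────────────
8│♜ ♞ ♝ · ♚ ♝ · ♜│8
7│♟ ♟ · ♟ ♟ · · ♟│7
6│· · · · · · · ♞│6
5│♛ · ♟ · · ♟ ♟ ·│5
4│· · · ♕ · · · ·│4
3│♙ · ♙ · · · · ♙│3
2│· ♙ · ♙ ♙ ♙ ♙ ·│2
1│♖ ♘ ♗ · ♔ ♗ ♘ ♖│1
  ─────────────────
  a b c d e f g h


8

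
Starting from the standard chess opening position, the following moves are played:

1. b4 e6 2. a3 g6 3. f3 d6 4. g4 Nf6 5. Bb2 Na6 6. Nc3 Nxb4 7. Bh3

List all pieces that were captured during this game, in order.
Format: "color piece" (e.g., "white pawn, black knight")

Tracking captures:
  Nxb4: captured white pawn

white pawn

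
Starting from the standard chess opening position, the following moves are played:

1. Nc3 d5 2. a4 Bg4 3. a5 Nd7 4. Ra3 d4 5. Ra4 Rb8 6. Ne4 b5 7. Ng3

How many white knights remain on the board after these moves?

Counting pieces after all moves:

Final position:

  a b c d e f g h
  ─────────────────
8│· ♜ · ♛ ♚ ♝ ♞ ♜│8
7│♟ · ♟ ♞ ♟ ♟ ♟ ♟│7
6│· · · · · · · ·│6
5│♙ ♟ · · · · · ·│5
4│♖ · · ♟ · · ♝ ·│4
3│· · · · · · ♘ ·│3
2│· ♙ ♙ ♙ ♙ ♙ ♙ ♙│2
1│· · ♗ ♕ ♔ ♗ ♘ ♖│1
  ─────────────────
  a b c d e f g h


2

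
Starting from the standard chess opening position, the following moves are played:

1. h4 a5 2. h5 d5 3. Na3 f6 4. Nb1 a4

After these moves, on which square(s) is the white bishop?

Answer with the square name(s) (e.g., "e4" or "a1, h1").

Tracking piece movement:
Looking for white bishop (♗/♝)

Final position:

  a b c d e f g h
  ─────────────────
8│♜ ♞ ♝ ♛ ♚ ♝ ♞ ♜│8
7│· ♟ ♟ · ♟ · ♟ ♟│7
6│· · · · · ♟ · ·│6
5│· · · ♟ · · · ♙│5
4│♟ · · · · · · ·│4
3│· · · · · · · ·│3
2│♙ ♙ ♙ ♙ ♙ ♙ ♙ ·│2
1│♖ ♘ ♗ ♕ ♔ ♗ ♘ ♖│1
  ─────────────────
  a b c d e f g h


c1, f1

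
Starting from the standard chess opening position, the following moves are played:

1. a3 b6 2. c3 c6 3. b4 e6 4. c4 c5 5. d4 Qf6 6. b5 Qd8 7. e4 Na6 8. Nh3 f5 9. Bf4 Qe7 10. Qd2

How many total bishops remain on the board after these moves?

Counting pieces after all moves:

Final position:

  a b c d e f g h
  ─────────────────
8│♜ · ♝ · ♚ ♝ ♞ ♜│8
7│♟ · · ♟ ♛ · ♟ ♟│7
6│♞ ♟ · · ♟ · · ·│6
5│· ♙ ♟ · · ♟ · ·│5
4│· · ♙ ♙ ♙ ♗ · ·│4
3│♙ · · · · · · ♘│3
2│· · · ♕ · ♙ ♙ ♙│2
1│♖ ♘ · · ♔ ♗ · ♖│1
  ─────────────────
  a b c d e f g h


4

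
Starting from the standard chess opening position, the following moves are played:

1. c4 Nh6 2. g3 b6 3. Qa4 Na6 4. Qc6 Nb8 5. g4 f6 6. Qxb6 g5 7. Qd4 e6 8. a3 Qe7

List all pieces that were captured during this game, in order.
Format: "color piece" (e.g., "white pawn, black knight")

Tracking captures:
  Qxb6: captured black pawn

black pawn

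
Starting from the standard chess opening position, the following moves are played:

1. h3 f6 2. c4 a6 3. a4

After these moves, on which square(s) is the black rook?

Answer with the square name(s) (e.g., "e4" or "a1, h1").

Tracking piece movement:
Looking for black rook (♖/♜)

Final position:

  a b c d e f g h
  ─────────────────
8│♜ ♞ ♝ ♛ ♚ ♝ ♞ ♜│8
7│· ♟ ♟ ♟ ♟ · ♟ ♟│7
6│♟ · · · · ♟ · ·│6
5│· · · · · · · ·│5
4│♙ · ♙ · · · · ·│4
3│· · · · · · · ♙│3
2│· ♙ · ♙ ♙ ♙ ♙ ·│2
1│♖ ♘ ♗ ♕ ♔ ♗ ♘ ♖│1
  ─────────────────
  a b c d e f g h


a8, h8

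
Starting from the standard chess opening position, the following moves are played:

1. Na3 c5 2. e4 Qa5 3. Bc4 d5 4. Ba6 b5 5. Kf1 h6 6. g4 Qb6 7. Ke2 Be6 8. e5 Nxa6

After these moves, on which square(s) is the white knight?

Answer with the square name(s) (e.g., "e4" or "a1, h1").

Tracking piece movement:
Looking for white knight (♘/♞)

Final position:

  a b c d e f g h
  ─────────────────
8│♜ · · · ♚ ♝ ♞ ♜│8
7│♟ · · · ♟ ♟ ♟ ·│7
6│♞ ♛ · · ♝ · · ♟│6
5│· ♟ ♟ ♟ ♙ · · ·│5
4│· · · · · · ♙ ·│4
3│♘ · · · · · · ·│3
2│♙ ♙ ♙ ♙ ♔ ♙ · ♙│2
1│♖ · ♗ ♕ · · ♘ ♖│1
  ─────────────────
  a b c d e f g h


a3, g1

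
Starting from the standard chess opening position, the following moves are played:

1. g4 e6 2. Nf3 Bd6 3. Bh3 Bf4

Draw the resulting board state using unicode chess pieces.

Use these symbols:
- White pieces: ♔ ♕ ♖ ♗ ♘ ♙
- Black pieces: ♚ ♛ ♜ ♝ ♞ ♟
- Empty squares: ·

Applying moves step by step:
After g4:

♜ ♞ ♝ ♛ ♚ ♝ ♞ ♜
♟ ♟ ♟ ♟ ♟ ♟ ♟ ♟
· · · · · · · ·
· · · · · · · ·
· · · · · · ♙ ·
· · · · · · · ·
♙ ♙ ♙ ♙ ♙ ♙ · ♙
♖ ♘ ♗ ♕ ♔ ♗ ♘ ♖


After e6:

♜ ♞ ♝ ♛ ♚ ♝ ♞ ♜
♟ ♟ ♟ ♟ · ♟ ♟ ♟
· · · · ♟ · · ·
· · · · · · · ·
· · · · · · ♙ ·
· · · · · · · ·
♙ ♙ ♙ ♙ ♙ ♙ · ♙
♖ ♘ ♗ ♕ ♔ ♗ ♘ ♖


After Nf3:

♜ ♞ ♝ ♛ ♚ ♝ ♞ ♜
♟ ♟ ♟ ♟ · ♟ ♟ ♟
· · · · ♟ · · ·
· · · · · · · ·
· · · · · · ♙ ·
· · · · · ♘ · ·
♙ ♙ ♙ ♙ ♙ ♙ · ♙
♖ ♘ ♗ ♕ ♔ ♗ · ♖


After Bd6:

♜ ♞ ♝ ♛ ♚ · ♞ ♜
♟ ♟ ♟ ♟ · ♟ ♟ ♟
· · · ♝ ♟ · · ·
· · · · · · · ·
· · · · · · ♙ ·
· · · · · ♘ · ·
♙ ♙ ♙ ♙ ♙ ♙ · ♙
♖ ♘ ♗ ♕ ♔ ♗ · ♖


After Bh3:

♜ ♞ ♝ ♛ ♚ · ♞ ♜
♟ ♟ ♟ ♟ · ♟ ♟ ♟
· · · ♝ ♟ · · ·
· · · · · · · ·
· · · · · · ♙ ·
· · · · · ♘ · ♗
♙ ♙ ♙ ♙ ♙ ♙ · ♙
♖ ♘ ♗ ♕ ♔ · · ♖


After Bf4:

♜ ♞ ♝ ♛ ♚ · ♞ ♜
♟ ♟ ♟ ♟ · ♟ ♟ ♟
· · · · ♟ · · ·
· · · · · · · ·
· · · · · ♝ ♙ ·
· · · · · ♘ · ♗
♙ ♙ ♙ ♙ ♙ ♙ · ♙
♖ ♘ ♗ ♕ ♔ · · ♖



  a b c d e f g h
  ─────────────────
8│♜ ♞ ♝ ♛ ♚ · ♞ ♜│8
7│♟ ♟ ♟ ♟ · ♟ ♟ ♟│7
6│· · · · ♟ · · ·│6
5│· · · · · · · ·│5
4│· · · · · ♝ ♙ ·│4
3│· · · · · ♘ · ♗│3
2│♙ ♙ ♙ ♙ ♙ ♙ · ♙│2
1│♖ ♘ ♗ ♕ ♔ · · ♖│1
  ─────────────────
  a b c d e f g h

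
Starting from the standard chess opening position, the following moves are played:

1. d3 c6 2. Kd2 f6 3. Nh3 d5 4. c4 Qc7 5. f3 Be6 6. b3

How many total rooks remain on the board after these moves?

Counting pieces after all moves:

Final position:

  a b c d e f g h
  ─────────────────
8│♜ ♞ · · ♚ ♝ ♞ ♜│8
7│♟ ♟ ♛ · ♟ · ♟ ♟│7
6│· · ♟ · ♝ ♟ · ·│6
5│· · · ♟ · · · ·│5
4│· · ♙ · · · · ·│4
3│· ♙ · ♙ · ♙ · ♘│3
2│♙ · · ♔ ♙ · ♙ ♙│2
1│♖ ♘ ♗ ♕ · ♗ · ♖│1
  ─────────────────
  a b c d e f g h


4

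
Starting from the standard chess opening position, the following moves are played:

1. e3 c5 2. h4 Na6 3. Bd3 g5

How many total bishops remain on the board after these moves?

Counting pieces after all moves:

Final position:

  a b c d e f g h
  ─────────────────
8│♜ · ♝ ♛ ♚ ♝ ♞ ♜│8
7│♟ ♟ · ♟ ♟ ♟ · ♟│7
6│♞ · · · · · · ·│6
5│· · ♟ · · · ♟ ·│5
4│· · · · · · · ♙│4
3│· · · ♗ ♙ · · ·│3
2│♙ ♙ ♙ ♙ · ♙ ♙ ·│2
1│♖ ♘ ♗ ♕ ♔ · ♘ ♖│1
  ─────────────────
  a b c d e f g h


4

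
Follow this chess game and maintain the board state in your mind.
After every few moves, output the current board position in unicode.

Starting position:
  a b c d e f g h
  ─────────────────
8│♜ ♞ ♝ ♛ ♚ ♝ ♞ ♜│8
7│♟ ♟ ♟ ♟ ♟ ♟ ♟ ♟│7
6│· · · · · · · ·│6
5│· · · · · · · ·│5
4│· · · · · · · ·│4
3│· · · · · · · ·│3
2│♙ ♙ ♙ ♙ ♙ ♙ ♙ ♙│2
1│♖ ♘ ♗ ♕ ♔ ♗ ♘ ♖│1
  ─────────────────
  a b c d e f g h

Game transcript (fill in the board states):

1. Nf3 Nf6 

  a b c d e f g h
  ─────────────────
8│♜ ♞ ♝ ♛ ♚ ♝ · ♜│8
7│♟ ♟ ♟ ♟ ♟ ♟ ♟ ♟│7
6│· · · · · ♞ · ·│6
5│· · · · · · · ·│5
4│· · · · · · · ·│4
3│· · · · · ♘ · ·│3
2│♙ ♙ ♙ ♙ ♙ ♙ ♙ ♙│2
1│♖ ♘ ♗ ♕ ♔ ♗ · ♖│1
  ─────────────────
  a b c d e f g h

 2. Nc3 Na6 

  a b c d e f g h
  ─────────────────
8│♜ · ♝ ♛ ♚ ♝ · ♜│8
7│♟ ♟ ♟ ♟ ♟ ♟ ♟ ♟│7
6│♞ · · · · ♞ · ·│6
5│· · · · · · · ·│5
4│· · · · · · · ·│4
3│· · ♘ · · ♘ · ·│3
2│♙ ♙ ♙ ♙ ♙ ♙ ♙ ♙│2
1│♖ · ♗ ♕ ♔ ♗ · ♖│1
  ─────────────────
  a b c d e f g h

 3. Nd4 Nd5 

  a b c d e f g h
  ─────────────────
8│♜ · ♝ ♛ ♚ ♝ · ♜│8
7│♟ ♟ ♟ ♟ ♟ ♟ ♟ ♟│7
6│♞ · · · · · · ·│6
5│· · · ♞ · · · ·│5
4│· · · ♘ · · · ·│4
3│· · ♘ · · · · ·│3
2│♙ ♙ ♙ ♙ ♙ ♙ ♙ ♙│2
1│♖ · ♗ ♕ ♔ ♗ · ♖│1
  ─────────────────
  a b c d e f g h

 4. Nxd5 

  a b c d e f g h
  ─────────────────
8│♜ · ♝ ♛ ♚ ♝ · ♜│8
7│♟ ♟ ♟ ♟ ♟ ♟ ♟ ♟│7
6│♞ · · · · · · ·│6
5│· · · ♘ · · · ·│5
4│· · · ♘ · · · ·│4
3│· · · · · · · ·│3
2│♙ ♙ ♙ ♙ ♙ ♙ ♙ ♙│2
1│♖ · ♗ ♕ ♔ ♗ · ♖│1
  ─────────────────
  a b c d e f g h


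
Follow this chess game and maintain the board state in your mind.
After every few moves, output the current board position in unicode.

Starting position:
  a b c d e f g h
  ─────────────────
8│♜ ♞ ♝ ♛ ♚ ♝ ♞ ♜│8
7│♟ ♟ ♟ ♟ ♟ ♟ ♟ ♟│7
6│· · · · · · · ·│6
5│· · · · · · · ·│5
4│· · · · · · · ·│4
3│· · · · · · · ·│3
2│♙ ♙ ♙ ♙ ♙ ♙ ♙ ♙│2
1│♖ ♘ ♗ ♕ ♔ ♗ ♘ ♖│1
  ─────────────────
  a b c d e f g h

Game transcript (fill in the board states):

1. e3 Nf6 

  a b c d e f g h
  ─────────────────
8│♜ ♞ ♝ ♛ ♚ ♝ · ♜│8
7│♟ ♟ ♟ ♟ ♟ ♟ ♟ ♟│7
6│· · · · · ♞ · ·│6
5│· · · · · · · ·│5
4│· · · · · · · ·│4
3│· · · · ♙ · · ·│3
2│♙ ♙ ♙ ♙ · ♙ ♙ ♙│2
1│♖ ♘ ♗ ♕ ♔ ♗ ♘ ♖│1
  ─────────────────
  a b c d e f g h

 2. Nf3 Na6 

  a b c d e f g h
  ─────────────────
8│♜ · ♝ ♛ ♚ ♝ · ♜│8
7│♟ ♟ ♟ ♟ ♟ ♟ ♟ ♟│7
6│♞ · · · · ♞ · ·│6
5│· · · · · · · ·│5
4│· · · · · · · ·│4
3│· · · · ♙ ♘ · ·│3
2│♙ ♙ ♙ ♙ · ♙ ♙ ♙│2
1│♖ ♘ ♗ ♕ ♔ ♗ · ♖│1
  ─────────────────
  a b c d e f g h

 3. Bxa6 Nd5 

  a b c d e f g h
  ─────────────────
8│♜ · ♝ ♛ ♚ ♝ · ♜│8
7│♟ ♟ ♟ ♟ ♟ ♟ ♟ ♟│7
6│♗ · · · · · · ·│6
5│· · · ♞ · · · ·│5
4│· · · · · · · ·│4
3│· · · · ♙ ♘ · ·│3
2│♙ ♙ ♙ ♙ · ♙ ♙ ♙│2
1│♖ ♘ ♗ ♕ ♔ · · ♖│1
  ─────────────────
  a b c d e f g h

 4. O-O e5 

  a b c d e f g h
  ─────────────────
8│♜ · ♝ ♛ ♚ ♝ · ♜│8
7│♟ ♟ ♟ ♟ · ♟ ♟ ♟│7
6│♗ · · · · · · ·│6
5│· · · ♞ ♟ · · ·│5
4│· · · · · · · ·│4
3│· · · · ♙ ♘ · ·│3
2│♙ ♙ ♙ ♙ · ♙ ♙ ♙│2
1│♖ ♘ ♗ ♕ · ♖ ♔ ·│1
  ─────────────────
  a b c d e f g h

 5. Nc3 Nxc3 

  a b c d e f g h
  ─────────────────
8│♜ · ♝ ♛ ♚ ♝ · ♜│8
7│♟ ♟ ♟ ♟ · ♟ ♟ ♟│7
6│♗ · · · · · · ·│6
5│· · · · ♟ · · ·│5
4│· · · · · · · ·│4
3│· · ♞ · ♙ ♘ · ·│3
2│♙ ♙ ♙ ♙ · ♙ ♙ ♙│2
1│♖ · ♗ ♕ · ♖ ♔ ·│1
  ─────────────────
  a b c d e f g h



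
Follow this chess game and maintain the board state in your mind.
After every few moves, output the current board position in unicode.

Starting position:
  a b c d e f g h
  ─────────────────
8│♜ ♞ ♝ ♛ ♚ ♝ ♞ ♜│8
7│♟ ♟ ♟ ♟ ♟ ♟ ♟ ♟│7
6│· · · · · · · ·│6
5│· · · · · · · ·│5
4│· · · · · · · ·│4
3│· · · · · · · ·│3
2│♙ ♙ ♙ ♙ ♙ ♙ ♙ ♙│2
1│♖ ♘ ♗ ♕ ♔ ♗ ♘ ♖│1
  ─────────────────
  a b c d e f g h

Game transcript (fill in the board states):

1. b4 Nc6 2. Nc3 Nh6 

  a b c d e f g h
  ─────────────────
8│♜ · ♝ ♛ ♚ ♝ · ♜│8
7│♟ ♟ ♟ ♟ ♟ ♟ ♟ ♟│7
6│· · ♞ · · · · ♞│6
5│· · · · · · · ·│5
4│· ♙ · · · · · ·│4
3│· · ♘ · · · · ·│3
2│♙ · ♙ ♙ ♙ ♙ ♙ ♙│2
1│♖ · ♗ ♕ ♔ ♗ ♘ ♖│1
  ─────────────────
  a b c d e f g h

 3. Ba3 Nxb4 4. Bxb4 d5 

  a b c d e f g h
  ─────────────────
8│♜ · ♝ ♛ ♚ ♝ · ♜│8
7│♟ ♟ ♟ · ♟ ♟ ♟ ♟│7
6│· · · · · · · ♞│6
5│· · · ♟ · · · ·│5
4│· ♗ · · · · · ·│4
3│· · ♘ · · · · ·│3
2│♙ · ♙ ♙ ♙ ♙ ♙ ♙│2
1│♖ · · ♕ ♔ ♗ ♘ ♖│1
  ─────────────────
  a b c d e f g h

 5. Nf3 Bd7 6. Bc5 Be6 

  a b c d e f g h
  ─────────────────
8│♜ · · ♛ ♚ ♝ · ♜│8
7│♟ ♟ ♟ · ♟ ♟ ♟ ♟│7
6│· · · · ♝ · · ♞│6
5│· · ♗ ♟ · · · ·│5
4│· · · · · · · ·│4
3│· · ♘ · · ♘ · ·│3
2│♙ · ♙ ♙ ♙ ♙ ♙ ♙│2
1│♖ · · ♕ ♔ ♗ · ♖│1
  ─────────────────
  a b c d e f g h

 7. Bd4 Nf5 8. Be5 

  a b c d e f g h
  ─────────────────
8│♜ · · ♛ ♚ ♝ · ♜│8
7│♟ ♟ ♟ · ♟ ♟ ♟ ♟│7
6│· · · · ♝ · · ·│6
5│· · · ♟ ♗ ♞ · ·│5
4│· · · · · · · ·│4
3│· · ♘ · · ♘ · ·│3
2│♙ · ♙ ♙ ♙ ♙ ♙ ♙│2
1│♖ · · ♕ ♔ ♗ · ♖│1
  ─────────────────
  a b c d e f g h


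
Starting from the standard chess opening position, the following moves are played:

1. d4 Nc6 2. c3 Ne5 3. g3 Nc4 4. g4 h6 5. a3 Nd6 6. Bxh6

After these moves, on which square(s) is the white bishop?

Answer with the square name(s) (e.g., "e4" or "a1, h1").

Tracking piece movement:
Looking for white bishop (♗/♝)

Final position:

  a b c d e f g h
  ─────────────────
8│♜ · ♝ ♛ ♚ ♝ ♞ ♜│8
7│♟ ♟ ♟ ♟ ♟ ♟ ♟ ·│7
6│· · · ♞ · · · ♗│6
5│· · · · · · · ·│5
4│· · · ♙ · · ♙ ·│4
3│♙ · ♙ · · · · ·│3
2│· ♙ · · ♙ ♙ · ♙│2
1│♖ ♘ · ♕ ♔ ♗ ♘ ♖│1
  ─────────────────
  a b c d e f g h


f1, h6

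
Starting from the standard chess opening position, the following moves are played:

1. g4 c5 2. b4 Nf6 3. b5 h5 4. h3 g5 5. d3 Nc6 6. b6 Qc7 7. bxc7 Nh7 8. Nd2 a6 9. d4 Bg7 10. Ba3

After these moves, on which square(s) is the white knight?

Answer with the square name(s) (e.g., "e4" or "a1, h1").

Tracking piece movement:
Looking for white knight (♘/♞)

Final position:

  a b c d e f g h
  ─────────────────
8│♜ · ♝ · ♚ · · ♜│8
7│· ♟ ♙ ♟ ♟ ♟ ♝ ♞│7
6│♟ · ♞ · · · · ·│6
5│· · ♟ · · · ♟ ♟│5
4│· · · ♙ · · ♙ ·│4
3│♗ · · · · · · ♙│3
2│♙ · ♙ ♘ ♙ ♙ · ·│2
1│♖ · · ♕ ♔ ♗ ♘ ♖│1
  ─────────────────
  a b c d e f g h


d2, g1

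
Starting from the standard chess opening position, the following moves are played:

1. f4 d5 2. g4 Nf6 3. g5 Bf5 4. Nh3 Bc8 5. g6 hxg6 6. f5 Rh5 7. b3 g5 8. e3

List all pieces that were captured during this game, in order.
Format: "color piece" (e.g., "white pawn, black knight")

Tracking captures:
  hxg6: captured white pawn

white pawn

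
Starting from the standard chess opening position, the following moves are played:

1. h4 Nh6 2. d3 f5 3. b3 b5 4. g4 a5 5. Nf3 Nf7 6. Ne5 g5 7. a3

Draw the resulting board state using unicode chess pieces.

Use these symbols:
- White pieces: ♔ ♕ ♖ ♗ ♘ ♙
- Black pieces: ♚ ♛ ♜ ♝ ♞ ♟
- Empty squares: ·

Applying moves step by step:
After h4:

♜ ♞ ♝ ♛ ♚ ♝ ♞ ♜
♟ ♟ ♟ ♟ ♟ ♟ ♟ ♟
· · · · · · · ·
· · · · · · · ·
· · · · · · · ♙
· · · · · · · ·
♙ ♙ ♙ ♙ ♙ ♙ ♙ ·
♖ ♘ ♗ ♕ ♔ ♗ ♘ ♖


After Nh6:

♜ ♞ ♝ ♛ ♚ ♝ · ♜
♟ ♟ ♟ ♟ ♟ ♟ ♟ ♟
· · · · · · · ♞
· · · · · · · ·
· · · · · · · ♙
· · · · · · · ·
♙ ♙ ♙ ♙ ♙ ♙ ♙ ·
♖ ♘ ♗ ♕ ♔ ♗ ♘ ♖


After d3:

♜ ♞ ♝ ♛ ♚ ♝ · ♜
♟ ♟ ♟ ♟ ♟ ♟ ♟ ♟
· · · · · · · ♞
· · · · · · · ·
· · · · · · · ♙
· · · ♙ · · · ·
♙ ♙ ♙ · ♙ ♙ ♙ ·
♖ ♘ ♗ ♕ ♔ ♗ ♘ ♖


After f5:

♜ ♞ ♝ ♛ ♚ ♝ · ♜
♟ ♟ ♟ ♟ ♟ · ♟ ♟
· · · · · · · ♞
· · · · · ♟ · ·
· · · · · · · ♙
· · · ♙ · · · ·
♙ ♙ ♙ · ♙ ♙ ♙ ·
♖ ♘ ♗ ♕ ♔ ♗ ♘ ♖


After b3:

♜ ♞ ♝ ♛ ♚ ♝ · ♜
♟ ♟ ♟ ♟ ♟ · ♟ ♟
· · · · · · · ♞
· · · · · ♟ · ·
· · · · · · · ♙
· ♙ · ♙ · · · ·
♙ · ♙ · ♙ ♙ ♙ ·
♖ ♘ ♗ ♕ ♔ ♗ ♘ ♖


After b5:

♜ ♞ ♝ ♛ ♚ ♝ · ♜
♟ · ♟ ♟ ♟ · ♟ ♟
· · · · · · · ♞
· ♟ · · · ♟ · ·
· · · · · · · ♙
· ♙ · ♙ · · · ·
♙ · ♙ · ♙ ♙ ♙ ·
♖ ♘ ♗ ♕ ♔ ♗ ♘ ♖


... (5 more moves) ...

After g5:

♜ ♞ ♝ ♛ ♚ ♝ · ♜
· · ♟ ♟ ♟ ♞ · ♟
· · · · · · · ·
♟ ♟ · · ♘ ♟ ♟ ·
· · · · · · ♙ ♙
· ♙ · ♙ · · · ·
♙ · ♙ · ♙ ♙ · ·
♖ ♘ ♗ ♕ ♔ ♗ · ♖


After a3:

♜ ♞ ♝ ♛ ♚ ♝ · ♜
· · ♟ ♟ ♟ ♞ · ♟
· · · · · · · ·
♟ ♟ · · ♘ ♟ ♟ ·
· · · · · · ♙ ♙
♙ ♙ · ♙ · · · ·
· · ♙ · ♙ ♙ · ·
♖ ♘ ♗ ♕ ♔ ♗ · ♖



  a b c d e f g h
  ─────────────────
8│♜ ♞ ♝ ♛ ♚ ♝ · ♜│8
7│· · ♟ ♟ ♟ ♞ · ♟│7
6│· · · · · · · ·│6
5│♟ ♟ · · ♘ ♟ ♟ ·│5
4│· · · · · · ♙ ♙│4
3│♙ ♙ · ♙ · · · ·│3
2│· · ♙ · ♙ ♙ · ·│2
1│♖ ♘ ♗ ♕ ♔ ♗ · ♖│1
  ─────────────────
  a b c d e f g h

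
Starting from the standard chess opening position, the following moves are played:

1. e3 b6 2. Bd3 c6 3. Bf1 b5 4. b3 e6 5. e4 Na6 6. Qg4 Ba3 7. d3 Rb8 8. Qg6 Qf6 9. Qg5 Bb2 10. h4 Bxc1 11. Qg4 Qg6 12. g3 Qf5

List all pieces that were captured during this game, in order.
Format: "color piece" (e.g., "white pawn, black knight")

Tracking captures:
  Bxc1: captured white bishop

white bishop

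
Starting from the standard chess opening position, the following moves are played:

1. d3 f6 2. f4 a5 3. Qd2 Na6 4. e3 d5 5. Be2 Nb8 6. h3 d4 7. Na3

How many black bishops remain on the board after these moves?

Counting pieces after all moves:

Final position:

  a b c d e f g h
  ─────────────────
8│♜ ♞ ♝ ♛ ♚ ♝ ♞ ♜│8
7│· ♟ ♟ · ♟ · ♟ ♟│7
6│· · · · · ♟ · ·│6
5│♟ · · · · · · ·│5
4│· · · ♟ · ♙ · ·│4
3│♘ · · ♙ ♙ · · ♙│3
2│♙ ♙ ♙ ♕ ♗ · ♙ ·│2
1│♖ · ♗ · ♔ · ♘ ♖│1
  ─────────────────
  a b c d e f g h


2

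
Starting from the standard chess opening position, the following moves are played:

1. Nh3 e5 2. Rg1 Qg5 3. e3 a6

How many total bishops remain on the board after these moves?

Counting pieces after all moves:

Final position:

  a b c d e f g h
  ─────────────────
8│♜ ♞ ♝ · ♚ ♝ ♞ ♜│8
7│· ♟ ♟ ♟ · ♟ ♟ ♟│7
6│♟ · · · · · · ·│6
5│· · · · ♟ · ♛ ·│5
4│· · · · · · · ·│4
3│· · · · ♙ · · ♘│3
2│♙ ♙ ♙ ♙ · ♙ ♙ ♙│2
1│♖ ♘ ♗ ♕ ♔ ♗ ♖ ·│1
  ─────────────────
  a b c d e f g h


4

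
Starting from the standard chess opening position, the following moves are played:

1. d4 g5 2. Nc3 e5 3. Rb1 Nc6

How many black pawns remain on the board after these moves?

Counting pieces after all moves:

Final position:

  a b c d e f g h
  ─────────────────
8│♜ · ♝ ♛ ♚ ♝ ♞ ♜│8
7│♟ ♟ ♟ ♟ · ♟ · ♟│7
6│· · ♞ · · · · ·│6
5│· · · · ♟ · ♟ ·│5
4│· · · ♙ · · · ·│4
3│· · ♘ · · · · ·│3
2│♙ ♙ ♙ · ♙ ♙ ♙ ♙│2
1│· ♖ ♗ ♕ ♔ ♗ ♘ ♖│1
  ─────────────────
  a b c d e f g h


8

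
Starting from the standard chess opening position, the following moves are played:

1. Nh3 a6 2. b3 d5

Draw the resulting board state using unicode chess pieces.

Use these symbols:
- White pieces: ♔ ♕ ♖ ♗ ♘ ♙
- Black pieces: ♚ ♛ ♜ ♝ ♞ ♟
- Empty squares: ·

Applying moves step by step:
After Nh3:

♜ ♞ ♝ ♛ ♚ ♝ ♞ ♜
♟ ♟ ♟ ♟ ♟ ♟ ♟ ♟
· · · · · · · ·
· · · · · · · ·
· · · · · · · ·
· · · · · · · ♘
♙ ♙ ♙ ♙ ♙ ♙ ♙ ♙
♖ ♘ ♗ ♕ ♔ ♗ · ♖


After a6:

♜ ♞ ♝ ♛ ♚ ♝ ♞ ♜
· ♟ ♟ ♟ ♟ ♟ ♟ ♟
♟ · · · · · · ·
· · · · · · · ·
· · · · · · · ·
· · · · · · · ♘
♙ ♙ ♙ ♙ ♙ ♙ ♙ ♙
♖ ♘ ♗ ♕ ♔ ♗ · ♖


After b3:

♜ ♞ ♝ ♛ ♚ ♝ ♞ ♜
· ♟ ♟ ♟ ♟ ♟ ♟ ♟
♟ · · · · · · ·
· · · · · · · ·
· · · · · · · ·
· ♙ · · · · · ♘
♙ · ♙ ♙ ♙ ♙ ♙ ♙
♖ ♘ ♗ ♕ ♔ ♗ · ♖


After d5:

♜ ♞ ♝ ♛ ♚ ♝ ♞ ♜
· ♟ ♟ · ♟ ♟ ♟ ♟
♟ · · · · · · ·
· · · ♟ · · · ·
· · · · · · · ·
· ♙ · · · · · ♘
♙ · ♙ ♙ ♙ ♙ ♙ ♙
♖ ♘ ♗ ♕ ♔ ♗ · ♖



  a b c d e f g h
  ─────────────────
8│♜ ♞ ♝ ♛ ♚ ♝ ♞ ♜│8
7│· ♟ ♟ · ♟ ♟ ♟ ♟│7
6│♟ · · · · · · ·│6
5│· · · ♟ · · · ·│5
4│· · · · · · · ·│4
3│· ♙ · · · · · ♘│3
2│♙ · ♙ ♙ ♙ ♙ ♙ ♙│2
1│♖ ♘ ♗ ♕ ♔ ♗ · ♖│1
  ─────────────────
  a b c d e f g h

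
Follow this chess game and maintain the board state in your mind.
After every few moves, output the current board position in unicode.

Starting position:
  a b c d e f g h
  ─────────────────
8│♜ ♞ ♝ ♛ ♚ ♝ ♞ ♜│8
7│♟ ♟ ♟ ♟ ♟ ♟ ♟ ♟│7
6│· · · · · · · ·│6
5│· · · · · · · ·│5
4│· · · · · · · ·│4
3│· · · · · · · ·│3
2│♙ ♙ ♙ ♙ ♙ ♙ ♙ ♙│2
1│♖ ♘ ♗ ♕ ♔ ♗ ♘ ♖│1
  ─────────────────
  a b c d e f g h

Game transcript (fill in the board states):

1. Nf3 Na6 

  a b c d e f g h
  ─────────────────
8│♜ · ♝ ♛ ♚ ♝ ♞ ♜│8
7│♟ ♟ ♟ ♟ ♟ ♟ ♟ ♟│7
6│♞ · · · · · · ·│6
5│· · · · · · · ·│5
4│· · · · · · · ·│4
3│· · · · · ♘ · ·│3
2│♙ ♙ ♙ ♙ ♙ ♙ ♙ ♙│2
1│♖ ♘ ♗ ♕ ♔ ♗ · ♖│1
  ─────────────────
  a b c d e f g h

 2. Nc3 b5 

  a b c d e f g h
  ─────────────────
8│♜ · ♝ ♛ ♚ ♝ ♞ ♜│8
7│♟ · ♟ ♟ ♟ ♟ ♟ ♟│7
6│♞ · · · · · · ·│6
5│· ♟ · · · · · ·│5
4│· · · · · · · ·│4
3│· · ♘ · · ♘ · ·│3
2│♙ ♙ ♙ ♙ ♙ ♙ ♙ ♙│2
1│♖ · ♗ ♕ ♔ ♗ · ♖│1
  ─────────────────
  a b c d e f g h

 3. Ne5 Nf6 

  a b c d e f g h
  ─────────────────
8│♜ · ♝ ♛ ♚ ♝ · ♜│8
7│♟ · ♟ ♟ ♟ ♟ ♟ ♟│7
6│♞ · · · · ♞ · ·│6
5│· ♟ · · ♘ · · ·│5
4│· · · · · · · ·│4
3│· · ♘ · · · · ·│3
2│♙ ♙ ♙ ♙ ♙ ♙ ♙ ♙│2
1│♖ · ♗ ♕ ♔ ♗ · ♖│1
  ─────────────────
  a b c d e f g h

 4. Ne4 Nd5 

  a b c d e f g h
  ─────────────────
8│♜ · ♝ ♛ ♚ ♝ · ♜│8
7│♟ · ♟ ♟ ♟ ♟ ♟ ♟│7
6│♞ · · · · · · ·│6
5│· ♟ · ♞ ♘ · · ·│5
4│· · · · ♘ · · ·│4
3│· · · · · · · ·│3
2│♙ ♙ ♙ ♙ ♙ ♙ ♙ ♙│2
1│♖ · ♗ ♕ ♔ ♗ · ♖│1
  ─────────────────
  a b c d e f g h

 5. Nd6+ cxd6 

  a b c d e f g h
  ─────────────────
8│♜ · ♝ ♛ ♚ ♝ · ♜│8
7│♟ · · ♟ ♟ ♟ ♟ ♟│7
6│♞ · · ♟ · · · ·│6
5│· ♟ · ♞ ♘ · · ·│5
4│· · · · · · · ·│4
3│· · · · · · · ·│3
2│♙ ♙ ♙ ♙ ♙ ♙ ♙ ♙│2
1│♖ · ♗ ♕ ♔ ♗ · ♖│1
  ─────────────────
  a b c d e f g h



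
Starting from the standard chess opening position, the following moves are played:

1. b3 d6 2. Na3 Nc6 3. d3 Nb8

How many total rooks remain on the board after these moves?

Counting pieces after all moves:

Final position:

  a b c d e f g h
  ─────────────────
8│♜ ♞ ♝ ♛ ♚ ♝ ♞ ♜│8
7│♟ ♟ ♟ · ♟ ♟ ♟ ♟│7
6│· · · ♟ · · · ·│6
5│· · · · · · · ·│5
4│· · · · · · · ·│4
3│♘ ♙ · ♙ · · · ·│3
2│♙ · ♙ · ♙ ♙ ♙ ♙│2
1│♖ · ♗ ♕ ♔ ♗ ♘ ♖│1
  ─────────────────
  a b c d e f g h


4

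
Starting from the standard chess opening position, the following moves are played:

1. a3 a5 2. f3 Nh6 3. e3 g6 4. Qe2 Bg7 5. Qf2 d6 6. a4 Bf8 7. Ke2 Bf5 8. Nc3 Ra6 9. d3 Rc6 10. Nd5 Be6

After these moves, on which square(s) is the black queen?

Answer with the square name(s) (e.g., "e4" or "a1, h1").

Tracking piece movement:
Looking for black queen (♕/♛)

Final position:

  a b c d e f g h
  ─────────────────
8│· ♞ · ♛ ♚ ♝ · ♜│8
7│· ♟ ♟ · ♟ ♟ · ♟│7
6│· · ♜ ♟ ♝ · ♟ ♞│6
5│♟ · · ♘ · · · ·│5
4│♙ · · · · · · ·│4
3│· · · ♙ ♙ ♙ · ·│3
2│· ♙ ♙ · ♔ ♕ ♙ ♙│2
1│♖ · ♗ · · ♗ ♘ ♖│1
  ─────────────────
  a b c d e f g h


d8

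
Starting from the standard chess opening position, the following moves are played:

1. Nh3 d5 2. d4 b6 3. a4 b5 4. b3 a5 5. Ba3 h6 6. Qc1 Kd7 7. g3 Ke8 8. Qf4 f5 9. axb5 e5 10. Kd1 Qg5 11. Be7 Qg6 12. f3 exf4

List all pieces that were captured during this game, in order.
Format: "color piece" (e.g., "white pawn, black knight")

Tracking captures:
  axb5: captured black pawn
  exf4: captured white queen

black pawn, white queen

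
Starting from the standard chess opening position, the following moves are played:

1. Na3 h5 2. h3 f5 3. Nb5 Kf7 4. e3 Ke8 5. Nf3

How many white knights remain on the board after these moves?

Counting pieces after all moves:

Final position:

  a b c d e f g h
  ─────────────────
8│♜ ♞ ♝ ♛ ♚ ♝ ♞ ♜│8
7│♟ ♟ ♟ ♟ ♟ · ♟ ·│7
6│· · · · · · · ·│6
5│· ♘ · · · ♟ · ♟│5
4│· · · · · · · ·│4
3│· · · · ♙ ♘ · ♙│3
2│♙ ♙ ♙ ♙ · ♙ ♙ ·│2
1│♖ · ♗ ♕ ♔ ♗ · ♖│1
  ─────────────────
  a b c d e f g h


2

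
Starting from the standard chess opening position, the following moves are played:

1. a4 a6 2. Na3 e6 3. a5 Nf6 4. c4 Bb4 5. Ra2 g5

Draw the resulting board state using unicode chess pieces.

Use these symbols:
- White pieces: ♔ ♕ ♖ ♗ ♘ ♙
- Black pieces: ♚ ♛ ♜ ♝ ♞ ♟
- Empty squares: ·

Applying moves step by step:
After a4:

♜ ♞ ♝ ♛ ♚ ♝ ♞ ♜
♟ ♟ ♟ ♟ ♟ ♟ ♟ ♟
· · · · · · · ·
· · · · · · · ·
♙ · · · · · · ·
· · · · · · · ·
· ♙ ♙ ♙ ♙ ♙ ♙ ♙
♖ ♘ ♗ ♕ ♔ ♗ ♘ ♖


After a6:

♜ ♞ ♝ ♛ ♚ ♝ ♞ ♜
· ♟ ♟ ♟ ♟ ♟ ♟ ♟
♟ · · · · · · ·
· · · · · · · ·
♙ · · · · · · ·
· · · · · · · ·
· ♙ ♙ ♙ ♙ ♙ ♙ ♙
♖ ♘ ♗ ♕ ♔ ♗ ♘ ♖


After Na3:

♜ ♞ ♝ ♛ ♚ ♝ ♞ ♜
· ♟ ♟ ♟ ♟ ♟ ♟ ♟
♟ · · · · · · ·
· · · · · · · ·
♙ · · · · · · ·
♘ · · · · · · ·
· ♙ ♙ ♙ ♙ ♙ ♙ ♙
♖ · ♗ ♕ ♔ ♗ ♘ ♖


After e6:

♜ ♞ ♝ ♛ ♚ ♝ ♞ ♜
· ♟ ♟ ♟ · ♟ ♟ ♟
♟ · · · ♟ · · ·
· · · · · · · ·
♙ · · · · · · ·
♘ · · · · · · ·
· ♙ ♙ ♙ ♙ ♙ ♙ ♙
♖ · ♗ ♕ ♔ ♗ ♘ ♖


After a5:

♜ ♞ ♝ ♛ ♚ ♝ ♞ ♜
· ♟ ♟ ♟ · ♟ ♟ ♟
♟ · · · ♟ · · ·
♙ · · · · · · ·
· · · · · · · ·
♘ · · · · · · ·
· ♙ ♙ ♙ ♙ ♙ ♙ ♙
♖ · ♗ ♕ ♔ ♗ ♘ ♖


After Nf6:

♜ ♞ ♝ ♛ ♚ ♝ · ♜
· ♟ ♟ ♟ · ♟ ♟ ♟
♟ · · · ♟ ♞ · ·
♙ · · · · · · ·
· · · · · · · ·
♘ · · · · · · ·
· ♙ ♙ ♙ ♙ ♙ ♙ ♙
♖ · ♗ ♕ ♔ ♗ ♘ ♖


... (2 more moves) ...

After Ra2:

♜ ♞ ♝ ♛ ♚ · · ♜
· ♟ ♟ ♟ · ♟ ♟ ♟
♟ · · · ♟ ♞ · ·
♙ · · · · · · ·
· ♝ ♙ · · · · ·
♘ · · · · · · ·
♖ ♙ · ♙ ♙ ♙ ♙ ♙
· · ♗ ♕ ♔ ♗ ♘ ♖


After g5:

♜ ♞ ♝ ♛ ♚ · · ♜
· ♟ ♟ ♟ · ♟ · ♟
♟ · · · ♟ ♞ · ·
♙ · · · · · ♟ ·
· ♝ ♙ · · · · ·
♘ · · · · · · ·
♖ ♙ · ♙ ♙ ♙ ♙ ♙
· · ♗ ♕ ♔ ♗ ♘ ♖



  a b c d e f g h
  ─────────────────
8│♜ ♞ ♝ ♛ ♚ · · ♜│8
7│· ♟ ♟ ♟ · ♟ · ♟│7
6│♟ · · · ♟ ♞ · ·│6
5│♙ · · · · · ♟ ·│5
4│· ♝ ♙ · · · · ·│4
3│♘ · · · · · · ·│3
2│♖ ♙ · ♙ ♙ ♙ ♙ ♙│2
1│· · ♗ ♕ ♔ ♗ ♘ ♖│1
  ─────────────────
  a b c d e f g h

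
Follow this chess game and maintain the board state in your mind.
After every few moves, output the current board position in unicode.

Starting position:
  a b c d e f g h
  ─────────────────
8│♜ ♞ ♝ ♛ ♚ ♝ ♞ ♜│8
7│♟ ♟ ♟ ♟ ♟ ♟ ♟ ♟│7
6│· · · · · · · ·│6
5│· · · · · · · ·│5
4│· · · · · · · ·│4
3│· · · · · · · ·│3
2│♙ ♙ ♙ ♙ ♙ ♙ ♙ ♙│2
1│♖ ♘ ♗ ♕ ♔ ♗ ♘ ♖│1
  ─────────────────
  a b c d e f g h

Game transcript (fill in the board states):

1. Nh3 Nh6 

  a b c d e f g h
  ─────────────────
8│♜ ♞ ♝ ♛ ♚ ♝ · ♜│8
7│♟ ♟ ♟ ♟ ♟ ♟ ♟ ♟│7
6│· · · · · · · ♞│6
5│· · · · · · · ·│5
4│· · · · · · · ·│4
3│· · · · · · · ♘│3
2│♙ ♙ ♙ ♙ ♙ ♙ ♙ ♙│2
1│♖ ♘ ♗ ♕ ♔ ♗ · ♖│1
  ─────────────────
  a b c d e f g h

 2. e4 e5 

  a b c d e f g h
  ─────────────────
8│♜ ♞ ♝ ♛ ♚ ♝ · ♜│8
7│♟ ♟ ♟ ♟ · ♟ ♟ ♟│7
6│· · · · · · · ♞│6
5│· · · · ♟ · · ·│5
4│· · · · ♙ · · ·│4
3│· · · · · · · ♘│3
2│♙ ♙ ♙ ♙ · ♙ ♙ ♙│2
1│♖ ♘ ♗ ♕ ♔ ♗ · ♖│1
  ─────────────────
  a b c d e f g h

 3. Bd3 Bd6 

  a b c d e f g h
  ─────────────────
8│♜ ♞ ♝ ♛ ♚ · · ♜│8
7│♟ ♟ ♟ ♟ · ♟ ♟ ♟│7
6│· · · ♝ · · · ♞│6
5│· · · · ♟ · · ·│5
4│· · · · ♙ · · ·│4
3│· · · ♗ · · · ♘│3
2│♙ ♙ ♙ ♙ · ♙ ♙ ♙│2
1│♖ ♘ ♗ ♕ ♔ · · ♖│1
  ─────────────────
  a b c d e f g h

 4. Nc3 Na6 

  a b c d e f g h
  ─────────────────
8│♜ · ♝ ♛ ♚ · · ♜│8
7│♟ ♟ ♟ ♟ · ♟ ♟ ♟│7
6│♞ · · ♝ · · · ♞│6
5│· · · · ♟ · · ·│5
4│· · · · ♙ · · ·│4
3│· · ♘ ♗ · · · ♘│3
2│♙ ♙ ♙ ♙ · ♙ ♙ ♙│2
1│♖ · ♗ ♕ ♔ · · ♖│1
  ─────────────────
  a b c d e f g h

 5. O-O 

  a b c d e f g h
  ─────────────────
8│♜ · ♝ ♛ ♚ · · ♜│8
7│♟ ♟ ♟ ♟ · ♟ ♟ ♟│7
6│♞ · · ♝ · · · ♞│6
5│· · · · ♟ · · ·│5
4│· · · · ♙ · · ·│4
3│· · ♘ ♗ · · · ♘│3
2│♙ ♙ ♙ ♙ · ♙ ♙ ♙│2
1│♖ · ♗ ♕ · ♖ ♔ ·│1
  ─────────────────
  a b c d e f g h


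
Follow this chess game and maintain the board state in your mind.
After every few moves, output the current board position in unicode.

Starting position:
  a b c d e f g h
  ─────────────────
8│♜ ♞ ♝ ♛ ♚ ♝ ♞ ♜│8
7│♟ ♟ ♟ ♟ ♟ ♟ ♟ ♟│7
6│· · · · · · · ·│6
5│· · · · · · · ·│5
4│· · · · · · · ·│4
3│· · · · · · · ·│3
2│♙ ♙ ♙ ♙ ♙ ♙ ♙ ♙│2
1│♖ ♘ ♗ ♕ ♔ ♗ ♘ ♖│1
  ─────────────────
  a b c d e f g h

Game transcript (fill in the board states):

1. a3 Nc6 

  a b c d e f g h
  ─────────────────
8│♜ · ♝ ♛ ♚ ♝ ♞ ♜│8
7│♟ ♟ ♟ ♟ ♟ ♟ ♟ ♟│7
6│· · ♞ · · · · ·│6
5│· · · · · · · ·│5
4│· · · · · · · ·│4
3│♙ · · · · · · ·│3
2│· ♙ ♙ ♙ ♙ ♙ ♙ ♙│2
1│♖ ♘ ♗ ♕ ♔ ♗ ♘ ♖│1
  ─────────────────
  a b c d e f g h

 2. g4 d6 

  a b c d e f g h
  ─────────────────
8│♜ · ♝ ♛ ♚ ♝ ♞ ♜│8
7│♟ ♟ ♟ · ♟ ♟ ♟ ♟│7
6│· · ♞ ♟ · · · ·│6
5│· · · · · · · ·│5
4│· · · · · · ♙ ·│4
3│♙ · · · · · · ·│3
2│· ♙ ♙ ♙ ♙ ♙ · ♙│2
1│♖ ♘ ♗ ♕ ♔ ♗ ♘ ♖│1
  ─────────────────
  a b c d e f g h

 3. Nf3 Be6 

  a b c d e f g h
  ─────────────────
8│♜ · · ♛ ♚ ♝ ♞ ♜│8
7│♟ ♟ ♟ · ♟ ♟ ♟ ♟│7
6│· · ♞ ♟ ♝ · · ·│6
5│· · · · · · · ·│5
4│· · · · · · ♙ ·│4
3│♙ · · · · ♘ · ·│3
2│· ♙ ♙ ♙ ♙ ♙ · ♙│2
1│♖ ♘ ♗ ♕ ♔ ♗ · ♖│1
  ─────────────────
  a b c d e f g h

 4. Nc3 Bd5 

  a b c d e f g h
  ─────────────────
8│♜ · · ♛ ♚ ♝ ♞ ♜│8
7│♟ ♟ ♟ · ♟ ♟ ♟ ♟│7
6│· · ♞ ♟ · · · ·│6
5│· · · ♝ · · · ·│5
4│· · · · · · ♙ ·│4
3│♙ · ♘ · · ♘ · ·│3
2│· ♙ ♙ ♙ ♙ ♙ · ♙│2
1│♖ · ♗ ♕ ♔ ♗ · ♖│1
  ─────────────────
  a b c d e f g h

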